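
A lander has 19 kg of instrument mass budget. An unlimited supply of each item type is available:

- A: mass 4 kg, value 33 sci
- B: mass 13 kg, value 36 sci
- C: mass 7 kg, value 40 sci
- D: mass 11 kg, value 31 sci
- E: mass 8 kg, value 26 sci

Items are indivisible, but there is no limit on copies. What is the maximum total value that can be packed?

139 sci

Best value-per-unit is A at 33/4; filling with it alone gives 4×33 = 132.
Optimal mix: 3×A + 1×C → mass 19, value 139.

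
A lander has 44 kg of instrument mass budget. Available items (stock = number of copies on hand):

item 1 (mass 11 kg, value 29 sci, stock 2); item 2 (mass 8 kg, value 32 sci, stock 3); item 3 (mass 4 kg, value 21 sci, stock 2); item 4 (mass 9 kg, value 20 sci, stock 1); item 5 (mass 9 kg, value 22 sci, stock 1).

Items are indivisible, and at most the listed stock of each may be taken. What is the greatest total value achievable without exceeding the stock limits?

167 sci

Top feasible selections:
- 1×item 1 + 3×item 2 + 2×item 3: mass 43, value 167
- 3×item 2 + 2×item 3 + 1×item 5: mass 41, value 160
- 3×item 2 + 2×item 3 + 1×item 4: mass 41, value 158
Best: 167 sci.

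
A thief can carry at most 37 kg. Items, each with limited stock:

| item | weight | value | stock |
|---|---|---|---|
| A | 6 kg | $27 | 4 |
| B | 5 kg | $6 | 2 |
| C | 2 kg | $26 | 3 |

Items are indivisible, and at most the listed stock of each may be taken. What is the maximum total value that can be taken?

$192

Best selections within weight 37 and stock limits:
- 4×A + 1×B + 3×C: weight 35, value 192
- 4×A + 3×C: weight 30, value 186
- 3×A + 2×B + 3×C: weight 34, value 171
- 4×A + 1×B + 2×C: weight 33, value 166
Best: $192.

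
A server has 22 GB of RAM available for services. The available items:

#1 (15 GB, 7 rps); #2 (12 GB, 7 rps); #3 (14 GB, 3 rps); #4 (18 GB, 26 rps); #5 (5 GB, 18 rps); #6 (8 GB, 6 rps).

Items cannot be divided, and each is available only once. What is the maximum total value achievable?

26 rps

Check high-value combinations within 22 GB:
- #4: memory 18, value 26
- #2+#5: memory 12+5=17, value 7+18=25
- #1+#5: memory 15+5=20, value 7+18=25
- #5+#6: memory 5+8=13, value 18+6=24
- #3+#5: memory 14+5=19, value 3+18=21
Best: 26 rps.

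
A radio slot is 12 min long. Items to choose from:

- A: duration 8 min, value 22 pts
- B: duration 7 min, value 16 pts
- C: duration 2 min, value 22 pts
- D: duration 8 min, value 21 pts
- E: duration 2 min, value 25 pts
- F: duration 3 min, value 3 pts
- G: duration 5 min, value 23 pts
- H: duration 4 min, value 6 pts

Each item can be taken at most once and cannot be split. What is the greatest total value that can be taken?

73 pts

Check high-value combinations within 12 min:
- C+E+F+G: duration 2+2+3+5=12, value 22+25+3+23=73
- C+E+G: duration 2+2+5=9, value 22+25+23=70
- A+C+E: duration 8+2+2=12, value 22+22+25=69
Best: 73 pts.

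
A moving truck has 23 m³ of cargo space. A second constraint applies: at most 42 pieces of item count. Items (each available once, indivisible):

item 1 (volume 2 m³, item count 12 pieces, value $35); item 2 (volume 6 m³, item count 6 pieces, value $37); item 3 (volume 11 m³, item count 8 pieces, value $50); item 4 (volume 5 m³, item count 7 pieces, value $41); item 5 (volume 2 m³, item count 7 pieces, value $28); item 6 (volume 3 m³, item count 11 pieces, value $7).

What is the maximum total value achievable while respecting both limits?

$154

Feasible sets respecting both limits:
- item 1+item 3+item 4+item 5: volume 20, item count 34, value 154
- item 1+item 2+item 3+item 5: volume 21, item count 33, value 150
- item 1+item 2+item 4+item 5: volume 15, item count 32, value 141
Best: $154.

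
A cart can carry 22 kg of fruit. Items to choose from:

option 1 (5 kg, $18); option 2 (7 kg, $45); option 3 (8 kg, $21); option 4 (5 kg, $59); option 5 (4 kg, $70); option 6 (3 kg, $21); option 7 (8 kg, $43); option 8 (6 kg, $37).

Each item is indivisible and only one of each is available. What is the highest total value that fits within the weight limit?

Check high-value combinations within 22 kg:
- option 2+option 4+option 5+option 8: weight 7+5+4+6=22, value 45+59+70+37=211
- option 2+option 4+option 5+option 6: weight 7+5+4+3=19, value 45+59+70+21=195
- option 4+option 5+option 6+option 7: weight 5+4+3+8=20, value 59+70+21+43=193
- option 1+option 2+option 4+option 5: weight 5+7+5+4=21, value 18+45+59+70=192
- option 1+option 4+option 5+option 7: weight 5+5+4+8=22, value 18+59+70+43=190
Best: $211.

$211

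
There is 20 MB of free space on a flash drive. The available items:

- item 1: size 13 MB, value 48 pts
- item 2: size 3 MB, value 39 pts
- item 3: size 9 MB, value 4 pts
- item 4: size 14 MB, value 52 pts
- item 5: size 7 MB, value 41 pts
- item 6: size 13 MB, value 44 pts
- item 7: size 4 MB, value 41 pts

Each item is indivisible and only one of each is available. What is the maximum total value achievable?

Check high-value combinations within 20 MB:
- item 1+item 2+item 7: size 13+3+4=20, value 48+39+41=128
- item 2+item 6+item 7: size 3+13+4=20, value 39+44+41=124
- item 2+item 5+item 7: size 3+7+4=14, value 39+41+41=121
- item 4+item 7: size 14+4=18, value 52+41=93
- item 2+item 4: size 3+14=17, value 39+52=91
Best: 128 pts.

128 pts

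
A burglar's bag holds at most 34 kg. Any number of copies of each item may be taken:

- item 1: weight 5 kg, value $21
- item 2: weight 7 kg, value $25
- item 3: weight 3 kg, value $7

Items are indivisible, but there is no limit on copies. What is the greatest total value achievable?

$134

Best value-per-unit is item 1 at 21/5; filling with it alone gives 6×21 = 126.
Optimal mix: 4×item 1 + 2×item 2 → weight 34, value 134.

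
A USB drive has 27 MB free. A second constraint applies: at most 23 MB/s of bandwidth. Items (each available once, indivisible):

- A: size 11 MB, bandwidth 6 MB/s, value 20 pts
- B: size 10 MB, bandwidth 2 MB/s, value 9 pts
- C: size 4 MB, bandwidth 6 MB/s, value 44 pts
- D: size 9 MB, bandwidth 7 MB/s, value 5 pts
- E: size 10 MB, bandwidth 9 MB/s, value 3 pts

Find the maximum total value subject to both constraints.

Feasible sets respecting both limits:
- A+B+C: size 25, bandwidth 14, value 73
- A+C+D: size 24, bandwidth 19, value 69
- A+C+E: size 25, bandwidth 21, value 67
- A+C: size 15, bandwidth 12, value 64
Best: 73 pts.

73 pts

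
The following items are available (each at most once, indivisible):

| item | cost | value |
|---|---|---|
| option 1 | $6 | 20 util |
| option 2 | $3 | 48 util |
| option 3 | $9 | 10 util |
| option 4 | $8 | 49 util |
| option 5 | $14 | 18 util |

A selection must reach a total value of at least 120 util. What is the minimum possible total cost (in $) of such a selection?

26

Subsets with value ≥ 120, sorted by total cost:
- option 1+option 2+option 3+option 4: cost 26, value 127
- option 1+option 2+option 4+option 5: cost 31, value 135
Minimum cost: 26 $.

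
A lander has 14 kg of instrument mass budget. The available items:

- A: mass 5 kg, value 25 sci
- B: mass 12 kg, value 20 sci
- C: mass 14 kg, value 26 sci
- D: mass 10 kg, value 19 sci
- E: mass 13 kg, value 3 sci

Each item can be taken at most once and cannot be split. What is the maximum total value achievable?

This is a 0/1 knapsack; check combinations near the capacity.
- C: mass 14, value 26
- A: mass 5, value 25
- B: mass 12, value 20
Best: 26 sci.

26 sci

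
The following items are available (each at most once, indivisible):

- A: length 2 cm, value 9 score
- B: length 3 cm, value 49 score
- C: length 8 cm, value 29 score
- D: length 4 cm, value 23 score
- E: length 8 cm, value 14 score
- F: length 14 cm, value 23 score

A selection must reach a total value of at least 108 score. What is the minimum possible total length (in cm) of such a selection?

Subsets with value ≥ 108, sorted by total length:
- A+B+C+D: length 17, value 110
- B+C+D+E: length 23, value 115
- A+B+C+D+E: length 25, value 124
Minimum length: 17 cm.

17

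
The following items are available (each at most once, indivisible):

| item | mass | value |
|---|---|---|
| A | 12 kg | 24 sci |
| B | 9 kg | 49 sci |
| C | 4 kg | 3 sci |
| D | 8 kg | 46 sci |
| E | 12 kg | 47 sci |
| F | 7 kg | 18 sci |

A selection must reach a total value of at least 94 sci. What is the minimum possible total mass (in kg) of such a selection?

Subsets with value ≥ 94, sorted by total mass:
- B+D: mass 17, value 95
- B+C+D: mass 21, value 98
Minimum mass: 17 kg.

17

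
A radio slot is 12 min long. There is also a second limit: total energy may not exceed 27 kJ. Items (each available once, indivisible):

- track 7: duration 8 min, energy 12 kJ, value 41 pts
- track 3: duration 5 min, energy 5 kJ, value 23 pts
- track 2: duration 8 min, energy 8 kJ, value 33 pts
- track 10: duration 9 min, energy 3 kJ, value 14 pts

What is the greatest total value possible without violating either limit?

41 pts

Feasible sets respecting both limits:
- track 7: duration 8, energy 12, value 41
- track 2: duration 8, energy 8, value 33
- track 3: duration 5, energy 5, value 23
Best: 41 pts.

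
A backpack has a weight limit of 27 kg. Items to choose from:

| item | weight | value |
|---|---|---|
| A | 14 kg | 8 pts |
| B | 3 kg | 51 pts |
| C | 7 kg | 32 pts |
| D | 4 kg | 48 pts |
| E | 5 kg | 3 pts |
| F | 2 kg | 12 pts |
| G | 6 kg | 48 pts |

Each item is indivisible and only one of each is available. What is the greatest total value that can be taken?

Check high-value combinations within 27 kg:
- B+C+D+E+F+G: weight 3+7+4+5+2+6=27, value 51+32+48+3+12+48=194
- B+C+D+F+G: weight 3+7+4+2+6=22, value 51+32+48+12+48=191
- B+C+D+E+G: weight 3+7+4+5+6=25, value 51+32+48+3+48=182
Best: 194 pts.

194 pts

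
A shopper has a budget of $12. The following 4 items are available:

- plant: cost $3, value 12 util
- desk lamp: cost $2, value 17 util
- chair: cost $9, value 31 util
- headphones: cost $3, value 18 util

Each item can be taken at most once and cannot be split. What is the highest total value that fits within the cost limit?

This is a 0/1 knapsack; check combinations near the capacity.
- chair+headphones: cost 9+3=12, value 31+18=49
- desk lamp+chair: cost 2+9=11, value 17+31=48
- plant+desk lamp+headphones: cost 3+2+3=8, value 12+17+18=47
- plant+chair: cost 3+9=12, value 12+31=43
- desk lamp+headphones: cost 2+3=5, value 17+18=35
Best: 49 util.

49 util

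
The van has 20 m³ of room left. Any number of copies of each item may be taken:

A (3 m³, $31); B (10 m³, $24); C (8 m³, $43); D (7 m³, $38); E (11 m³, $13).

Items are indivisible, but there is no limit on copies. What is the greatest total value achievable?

$186

Best value-per-unit is A at 31/3, and filling with it alone uses volume 6×3=18. No mix of the others beats 6×31 = 186.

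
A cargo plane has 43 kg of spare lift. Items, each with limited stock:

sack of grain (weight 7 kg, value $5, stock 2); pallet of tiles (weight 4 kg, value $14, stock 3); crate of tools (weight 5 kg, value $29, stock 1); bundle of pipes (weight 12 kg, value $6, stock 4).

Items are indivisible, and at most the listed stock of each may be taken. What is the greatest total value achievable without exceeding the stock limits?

Top feasible selections:
- 2×sack of grain + 3×pallet of tiles + 1×crate of tools + 1×bundle of pipes: weight 43, value 87
- 3×pallet of tiles + 1×crate of tools + 2×bundle of pipes: weight 41, value 83
- 1×sack of grain + 3×pallet of tiles + 1×crate of tools + 1×bundle of pipes: weight 36, value 82
- 2×sack of grain + 3×pallet of tiles + 1×crate of tools: weight 31, value 81
Best: $87.

$87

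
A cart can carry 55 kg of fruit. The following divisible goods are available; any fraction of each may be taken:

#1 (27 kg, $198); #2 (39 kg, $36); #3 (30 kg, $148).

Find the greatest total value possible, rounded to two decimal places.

Take in order of value per unit:
- #1 (198/27 per unit): all 27 → value 198, running total 198.00
- #3 (148/30 per unit): 28 of 30 → value 28×148/30 = 138.1333, running total 336.13
Total 336.13.

336.13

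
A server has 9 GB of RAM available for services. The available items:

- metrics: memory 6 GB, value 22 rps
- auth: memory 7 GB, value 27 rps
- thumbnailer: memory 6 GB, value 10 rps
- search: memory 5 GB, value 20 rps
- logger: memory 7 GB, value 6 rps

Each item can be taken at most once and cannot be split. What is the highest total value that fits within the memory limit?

Check high-value combinations within 9 GB:
- auth: memory 7, value 27
- metrics: memory 6, value 22
- search: memory 5, value 20
- thumbnailer: memory 6, value 10
Best: 27 rps.

27 rps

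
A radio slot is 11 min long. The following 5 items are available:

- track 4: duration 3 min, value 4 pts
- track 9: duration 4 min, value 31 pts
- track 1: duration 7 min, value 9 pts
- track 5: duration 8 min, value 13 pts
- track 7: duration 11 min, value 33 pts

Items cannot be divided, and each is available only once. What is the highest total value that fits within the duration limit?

This is a 0/1 knapsack; check combinations near the capacity.
- track 9+track 1: duration 4+7=11, value 31+9=40
- track 4+track 9: duration 3+4=7, value 4+31=35
- track 7: duration 11, value 33
Best: 40 pts.

40 pts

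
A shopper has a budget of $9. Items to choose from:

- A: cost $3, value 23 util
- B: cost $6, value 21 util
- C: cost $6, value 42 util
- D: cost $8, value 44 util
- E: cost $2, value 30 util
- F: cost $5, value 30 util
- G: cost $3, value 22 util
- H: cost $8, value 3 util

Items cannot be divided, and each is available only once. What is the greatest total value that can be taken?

75 util

Check high-value combinations within $9:
- A+E+G: cost 3+2+3=8, value 23+30+22=75
- C+E: cost 6+2=8, value 42+30=72
- A+C: cost 3+6=9, value 23+42=65
- C+G: cost 6+3=9, value 42+22=64
- E+F: cost 2+5=7, value 30+30=60
Best: 75 util.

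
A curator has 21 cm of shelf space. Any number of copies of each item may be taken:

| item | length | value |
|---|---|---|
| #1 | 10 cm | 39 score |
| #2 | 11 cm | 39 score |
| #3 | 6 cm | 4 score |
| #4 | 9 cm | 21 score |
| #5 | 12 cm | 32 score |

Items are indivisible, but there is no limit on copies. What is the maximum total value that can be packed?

78 score

Best value-per-unit is #1 at 39/10, and filling with it alone uses length 2×10=20. No mix of the others beats 2×39 = 78.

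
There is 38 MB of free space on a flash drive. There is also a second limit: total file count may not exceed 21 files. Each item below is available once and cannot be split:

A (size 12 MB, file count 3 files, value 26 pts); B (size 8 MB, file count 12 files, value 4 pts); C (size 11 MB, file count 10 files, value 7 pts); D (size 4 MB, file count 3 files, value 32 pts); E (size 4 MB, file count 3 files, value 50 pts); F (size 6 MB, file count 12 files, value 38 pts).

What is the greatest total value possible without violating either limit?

Feasible sets respecting both limits:
- A+D+E+F: size 26, file count 21, value 146
- D+E+F: size 14, file count 18, value 120
- A+C+D+E: size 31, file count 19, value 115
- A+E+F: size 22, file count 18, value 114
Best: 146 pts.

146 pts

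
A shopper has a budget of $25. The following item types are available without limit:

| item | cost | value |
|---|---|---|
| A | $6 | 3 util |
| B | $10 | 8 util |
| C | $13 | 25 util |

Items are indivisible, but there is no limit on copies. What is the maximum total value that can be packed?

33 util

Best value-per-unit is C at 25/13; filling with it alone gives 1×25 = 25.
Optimal mix: 1×B + 1×C → cost 23, value 33.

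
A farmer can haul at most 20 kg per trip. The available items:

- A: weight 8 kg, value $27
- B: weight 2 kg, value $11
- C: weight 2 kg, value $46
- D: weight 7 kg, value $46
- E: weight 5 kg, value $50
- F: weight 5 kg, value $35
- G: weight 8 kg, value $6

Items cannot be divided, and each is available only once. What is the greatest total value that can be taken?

Check high-value combinations within 20 kg:
- C+D+E+F: weight 2+7+5+5=19, value 46+46+50+35=177
- A+C+E+F: weight 8+2+5+5=20, value 27+46+50+35=158
- B+C+D+E: weight 2+2+7+5=16, value 11+46+46+50=153
- C+D+E: weight 2+7+5=14, value 46+46+50=142
Best: $177.

$177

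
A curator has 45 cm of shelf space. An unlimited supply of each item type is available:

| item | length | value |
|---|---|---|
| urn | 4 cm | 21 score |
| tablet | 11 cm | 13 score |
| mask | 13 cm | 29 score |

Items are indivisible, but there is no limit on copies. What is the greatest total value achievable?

Best value-per-unit is urn at 21/4, and filling with it alone uses length 11×4=44. No mix of the others beats 11×21 = 231.

231 score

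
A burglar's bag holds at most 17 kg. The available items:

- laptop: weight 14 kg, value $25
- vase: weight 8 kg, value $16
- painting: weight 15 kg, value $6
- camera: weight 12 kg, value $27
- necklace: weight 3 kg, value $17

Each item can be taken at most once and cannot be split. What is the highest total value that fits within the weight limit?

$44

Check high-value combinations within 17 kg:
- camera+necklace: weight 12+3=15, value 27+17=44
- laptop+necklace: weight 14+3=17, value 25+17=42
- vase+necklace: weight 8+3=11, value 16+17=33
- camera: weight 12, value 27
- laptop: weight 14, value 25
Best: $44.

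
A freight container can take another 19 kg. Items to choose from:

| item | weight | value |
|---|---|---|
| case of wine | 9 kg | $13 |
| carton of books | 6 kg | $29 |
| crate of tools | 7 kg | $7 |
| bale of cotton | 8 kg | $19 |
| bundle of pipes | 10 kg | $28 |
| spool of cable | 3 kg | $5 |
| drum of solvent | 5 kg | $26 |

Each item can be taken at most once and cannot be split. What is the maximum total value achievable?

Check high-value combinations within 19 kg:
- carton of books+bale of cotton+drum of solvent: weight 6+8+5=19, value 29+19+26=74
- carton of books+crate of tools+drum of solvent: weight 6+7+5=18, value 29+7+26=62
- carton of books+bundle of pipes+spool of cable: weight 6+10+3=19, value 29+28+5=62
Best: $74.

$74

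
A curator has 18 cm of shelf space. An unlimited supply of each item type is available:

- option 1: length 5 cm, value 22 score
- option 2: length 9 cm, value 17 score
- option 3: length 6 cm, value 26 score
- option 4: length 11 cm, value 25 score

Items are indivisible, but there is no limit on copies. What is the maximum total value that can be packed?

Best value-per-unit is option 1 at 22/5; filling with it alone gives 3×22 = 66.
Optimal mix: 3×option 3 → length 18, value 78.

78 score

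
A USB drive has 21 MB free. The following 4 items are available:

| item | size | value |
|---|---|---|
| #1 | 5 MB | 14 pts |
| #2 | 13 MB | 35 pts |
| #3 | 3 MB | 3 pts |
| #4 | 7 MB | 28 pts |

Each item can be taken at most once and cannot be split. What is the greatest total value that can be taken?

Check high-value combinations within 21 MB:
- #2+#4: size 13+7=20, value 35+28=63
- #1+#2+#3: size 5+13+3=21, value 14+35+3=52
- #1+#2: size 5+13=18, value 14+35=49
- #1+#3+#4: size 5+3+7=15, value 14+3+28=45
Best: 63 pts.

63 pts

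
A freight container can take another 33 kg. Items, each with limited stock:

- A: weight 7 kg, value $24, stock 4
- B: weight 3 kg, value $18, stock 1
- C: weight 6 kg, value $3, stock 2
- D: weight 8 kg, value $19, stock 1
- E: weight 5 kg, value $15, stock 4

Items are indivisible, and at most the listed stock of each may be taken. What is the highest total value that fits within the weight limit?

$114

Top feasible selections:
- 4×A + 1×B: weight 31, value 114
- 2×A + 1×B + 3×E: weight 32, value 111
- 4×A + 1×E: weight 33, value 111
Best: $114.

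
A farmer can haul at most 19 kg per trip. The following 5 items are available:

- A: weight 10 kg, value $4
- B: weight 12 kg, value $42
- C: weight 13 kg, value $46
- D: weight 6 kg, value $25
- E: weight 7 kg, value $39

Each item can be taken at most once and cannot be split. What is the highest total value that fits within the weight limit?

This is a 0/1 knapsack; check combinations near the capacity.
- B+E: weight 12+7=19, value 42+39=81
- C+D: weight 13+6=19, value 46+25=71
- B+D: weight 12+6=18, value 42+25=67
- D+E: weight 6+7=13, value 25+39=64
- C: weight 13, value 46
Best: $81.

$81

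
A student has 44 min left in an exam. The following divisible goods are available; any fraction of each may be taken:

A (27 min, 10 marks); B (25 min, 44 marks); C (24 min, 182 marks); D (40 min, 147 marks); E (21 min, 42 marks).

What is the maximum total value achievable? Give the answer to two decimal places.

255.50

Take in order of value per unit:
- C (182/24 per unit): all 24 → value 182, running total 182.00
- D (147/40 per unit): 20 of 40 → value 20×147/40 = 73.5000, running total 255.50
Total 255.50.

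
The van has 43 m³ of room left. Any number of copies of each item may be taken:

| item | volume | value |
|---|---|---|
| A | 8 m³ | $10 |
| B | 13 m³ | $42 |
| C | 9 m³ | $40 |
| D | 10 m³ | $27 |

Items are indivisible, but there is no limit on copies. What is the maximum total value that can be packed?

$162

Best value-per-unit is C at 40/9; filling with it alone gives 4×40 = 160.
Optimal mix: 1×B + 3×C → volume 40, value 162.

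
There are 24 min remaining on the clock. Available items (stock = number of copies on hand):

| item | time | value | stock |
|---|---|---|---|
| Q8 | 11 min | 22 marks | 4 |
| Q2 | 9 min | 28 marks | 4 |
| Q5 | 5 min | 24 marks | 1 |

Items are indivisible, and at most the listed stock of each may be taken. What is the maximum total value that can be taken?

Best selections within time 24 and stock limits:
- 2×Q2 + 1×Q5: time 23, value 80
- 2×Q2: time 18, value 56
- 1×Q2 + 1×Q5: time 14, value 52
- 1×Q8 + 1×Q2: time 20, value 50
Best: 80 marks.

80 marks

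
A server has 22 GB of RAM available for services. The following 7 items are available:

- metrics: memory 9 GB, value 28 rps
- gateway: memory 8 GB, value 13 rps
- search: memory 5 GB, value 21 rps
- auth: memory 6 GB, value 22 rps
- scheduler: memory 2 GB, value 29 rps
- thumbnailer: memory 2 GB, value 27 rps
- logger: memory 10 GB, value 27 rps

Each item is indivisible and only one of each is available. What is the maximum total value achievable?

Check high-value combinations within 22 GB:
- metrics+auth+scheduler+thumbnailer: memory 9+6+2+2=19, value 28+22+29+27=106
- metrics+search+scheduler+thumbnailer: memory 9+5+2+2=18, value 28+21+29+27=105
- auth+scheduler+thumbnailer+logger: memory 6+2+2+10=20, value 22+29+27+27=105
- search+scheduler+thumbnailer+logger: memory 5+2+2+10=19, value 21+29+27+27=104
- metrics+search+auth+scheduler: memory 9+5+6+2=22, value 28+21+22+29=100
Best: 106 rps.

106 rps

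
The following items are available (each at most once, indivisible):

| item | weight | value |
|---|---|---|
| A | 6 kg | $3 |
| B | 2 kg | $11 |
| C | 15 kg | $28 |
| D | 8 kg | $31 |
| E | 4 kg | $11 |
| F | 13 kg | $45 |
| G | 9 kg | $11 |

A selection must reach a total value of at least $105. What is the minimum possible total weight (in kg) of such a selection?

36

Subsets with value ≥ 105, sorted by total weight:
- B+D+E+F+G: weight 36, value 109
- B+C+D+F: weight 38, value 115
- C+D+E+F: weight 40, value 115
- B+C+D+E+F: weight 42, value 126
Minimum weight: 36 kg.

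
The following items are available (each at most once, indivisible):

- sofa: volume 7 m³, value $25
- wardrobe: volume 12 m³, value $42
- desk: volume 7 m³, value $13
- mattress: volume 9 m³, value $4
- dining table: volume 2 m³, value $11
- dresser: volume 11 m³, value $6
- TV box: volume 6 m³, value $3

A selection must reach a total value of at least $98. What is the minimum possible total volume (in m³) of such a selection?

43

Subsets with value ≥ 98, sorted by total volume:
- sofa+wardrobe+desk+mattress+dining table+TV box: volume 43, value 98
- sofa+wardrobe+desk+dining table+dresser+TV box: volume 45, value 100
- sofa+wardrobe+desk+mattress+dining table+dresser: volume 48, value 101
Minimum volume: 43 m³.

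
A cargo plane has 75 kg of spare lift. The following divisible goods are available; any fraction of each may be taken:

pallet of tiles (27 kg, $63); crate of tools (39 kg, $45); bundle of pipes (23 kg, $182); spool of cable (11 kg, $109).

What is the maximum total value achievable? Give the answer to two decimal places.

370.15

Take in order of value per unit:
- spool of cable (109/11 per unit): all 11 → value 109, running total 109.00
- bundle of pipes (182/23 per unit): all 23 → value 182, running total 291.00
- pallet of tiles (63/27 per unit): all 27 → value 63, running total 354.00
- crate of tools (45/39 per unit): 14 of 39 → value 14×45/39 = 16.1538, running total 370.15
Total 370.15.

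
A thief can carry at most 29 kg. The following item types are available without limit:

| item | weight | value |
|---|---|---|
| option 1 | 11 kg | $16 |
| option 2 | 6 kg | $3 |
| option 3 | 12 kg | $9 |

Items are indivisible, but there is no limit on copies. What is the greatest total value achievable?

Best value-per-unit is option 1 at 16/11; filling with it alone gives 2×16 = 32.
Optimal mix: 2×option 1 + 1×option 2 → weight 28, value 35.

$35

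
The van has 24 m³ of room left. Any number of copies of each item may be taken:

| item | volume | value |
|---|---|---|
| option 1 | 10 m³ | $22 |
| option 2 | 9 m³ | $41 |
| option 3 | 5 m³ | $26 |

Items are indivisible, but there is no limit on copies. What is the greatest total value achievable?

Best value-per-unit is option 3 at 26/5; filling with it alone gives 4×26 = 104.
Optimal mix: 1×option 2 + 3×option 3 → volume 24, value 119.

$119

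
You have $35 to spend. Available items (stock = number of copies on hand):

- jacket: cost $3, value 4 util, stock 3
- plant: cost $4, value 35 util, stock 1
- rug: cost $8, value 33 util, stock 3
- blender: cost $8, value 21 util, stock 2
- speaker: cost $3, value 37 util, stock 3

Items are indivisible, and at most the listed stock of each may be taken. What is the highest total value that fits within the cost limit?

Top feasible selections:
- 2×jacket + 1×plant + 2×rug + 3×speaker: cost 35, value 220
- 1×jacket + 1×plant + 2×rug + 3×speaker: cost 32, value 216
Best: 220 util.

220 util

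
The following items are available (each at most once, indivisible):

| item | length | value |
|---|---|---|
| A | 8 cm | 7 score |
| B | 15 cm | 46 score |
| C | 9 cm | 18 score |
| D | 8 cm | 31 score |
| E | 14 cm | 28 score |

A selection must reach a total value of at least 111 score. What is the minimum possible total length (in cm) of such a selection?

Subsets with value ≥ 111, sorted by total length:
- A+B+D+E: length 45, value 112
- B+C+D+E: length 46, value 123
- A+B+C+D+E: length 54, value 130
Minimum length: 45 cm.

45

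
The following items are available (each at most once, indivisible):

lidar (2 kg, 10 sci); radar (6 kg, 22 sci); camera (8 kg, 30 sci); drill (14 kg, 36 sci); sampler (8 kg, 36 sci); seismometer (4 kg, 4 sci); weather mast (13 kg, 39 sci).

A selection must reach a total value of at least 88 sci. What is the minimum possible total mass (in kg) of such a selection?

22

Subsets with value ≥ 88, sorted by total mass:
- radar+camera+sampler: mass 22, value 88
- lidar+radar+camera+sampler: mass 24, value 98
- radar+camera+sampler+seismometer: mass 26, value 92
- radar+sampler+weather mast: mass 27, value 97
Minimum mass: 22 kg.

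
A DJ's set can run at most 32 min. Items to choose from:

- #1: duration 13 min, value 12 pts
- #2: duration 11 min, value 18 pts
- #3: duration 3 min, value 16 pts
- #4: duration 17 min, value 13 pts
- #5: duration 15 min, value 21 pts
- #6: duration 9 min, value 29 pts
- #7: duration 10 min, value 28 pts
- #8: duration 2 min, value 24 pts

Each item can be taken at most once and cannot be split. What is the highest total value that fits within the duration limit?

Check high-value combinations within 32 min:
- #2+#6+#7+#8: duration 11+9+10+2=32, value 18+29+28+24=99
- #3+#6+#7+#8: duration 3+9+10+2=24, value 16+29+28+24=97
- #3+#5+#6+#8: duration 3+15+9+2=29, value 16+21+29+24=90
- #3+#5+#7+#8: duration 3+15+10+2=30, value 16+21+28+24=89
Best: 99 pts.

99 pts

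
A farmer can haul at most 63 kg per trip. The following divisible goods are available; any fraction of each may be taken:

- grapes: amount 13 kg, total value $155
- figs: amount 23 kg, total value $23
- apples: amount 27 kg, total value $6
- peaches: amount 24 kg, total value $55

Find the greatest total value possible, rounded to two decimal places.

233.67

Take in order of value per unit:
- grapes (155/13 per unit): all 13 → value 155, running total 155.00
- peaches (55/24 per unit): all 24 → value 55, running total 210.00
- figs (23/23 per unit): all 23 → value 23, running total 233.00
- apples (6/27 per unit): 3 of 27 → value 3×6/27 = 0.6667, running total 233.67
Total 233.67.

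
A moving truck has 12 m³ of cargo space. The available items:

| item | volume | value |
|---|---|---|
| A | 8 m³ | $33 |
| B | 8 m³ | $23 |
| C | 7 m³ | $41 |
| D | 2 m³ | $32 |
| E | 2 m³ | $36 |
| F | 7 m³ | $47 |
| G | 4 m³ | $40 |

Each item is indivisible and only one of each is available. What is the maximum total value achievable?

$115

Check high-value combinations within 12 m³:
- D+E+F: volume 2+2+7=11, value 32+36+47=115
- C+D+E: volume 7+2+2=11, value 41+32+36=109
- D+E+G: volume 2+2+4=8, value 32+36+40=108
- A+D+E: volume 8+2+2=12, value 33+32+36=101
Best: $115.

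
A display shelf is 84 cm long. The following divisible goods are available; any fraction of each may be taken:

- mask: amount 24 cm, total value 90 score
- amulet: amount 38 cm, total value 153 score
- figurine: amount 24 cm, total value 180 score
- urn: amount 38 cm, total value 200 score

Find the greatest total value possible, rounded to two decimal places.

468.58

Take in order of value per unit:
- figurine (180/24 per unit): all 24 → value 180, running total 180.00
- urn (200/38 per unit): all 38 → value 200, running total 380.00
- amulet (153/38 per unit): 22 of 38 → value 22×153/38 = 88.5789, running total 468.58
Total 468.58.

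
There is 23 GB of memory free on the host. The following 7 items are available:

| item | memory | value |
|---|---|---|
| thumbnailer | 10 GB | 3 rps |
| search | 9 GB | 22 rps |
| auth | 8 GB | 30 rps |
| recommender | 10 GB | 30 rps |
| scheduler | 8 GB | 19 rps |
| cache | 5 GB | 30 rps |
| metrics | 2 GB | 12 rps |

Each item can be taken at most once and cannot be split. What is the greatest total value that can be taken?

Check high-value combinations within 23 GB:
- auth+scheduler+cache+metrics: memory 8+8+5+2=23, value 30+19+30+12=91
- auth+recommender+cache: memory 8+10+5=23, value 30+30+30=90
- search+auth+cache: memory 9+8+5=22, value 22+30+30=82
- auth+scheduler+cache: memory 8+8+5=21, value 30+19+30=79
- recommender+scheduler+cache: memory 10+8+5=23, value 30+19+30=79
Best: 91 rps.

91 rps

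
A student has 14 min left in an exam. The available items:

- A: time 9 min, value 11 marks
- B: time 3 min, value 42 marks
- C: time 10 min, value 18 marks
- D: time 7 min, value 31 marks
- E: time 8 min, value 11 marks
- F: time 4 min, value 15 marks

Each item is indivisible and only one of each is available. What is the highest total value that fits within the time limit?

Check high-value combinations within 14 min:
- B+D+F: time 3+7+4=14, value 42+31+15=88
- B+D: time 3+7=10, value 42+31=73
- B+C: time 3+10=13, value 42+18=60
- B+F: time 3+4=7, value 42+15=57
Best: 88 marks.

88 marks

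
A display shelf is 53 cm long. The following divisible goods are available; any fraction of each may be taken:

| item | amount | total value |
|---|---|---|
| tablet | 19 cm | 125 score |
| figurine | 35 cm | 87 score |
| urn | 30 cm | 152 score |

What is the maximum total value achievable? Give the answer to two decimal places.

Take in order of value per unit:
- tablet (125/19 per unit): all 19 → value 125, running total 125.00
- urn (152/30 per unit): all 30 → value 152, running total 277.00
- figurine (87/35 per unit): 4 of 35 → value 4×87/35 = 9.9429, running total 286.94
Total 286.94.

286.94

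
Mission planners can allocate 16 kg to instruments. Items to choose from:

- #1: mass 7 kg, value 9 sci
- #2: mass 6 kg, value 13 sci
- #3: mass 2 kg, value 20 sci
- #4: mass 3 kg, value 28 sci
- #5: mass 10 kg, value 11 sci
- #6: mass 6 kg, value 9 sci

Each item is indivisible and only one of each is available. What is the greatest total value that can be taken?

61 sci

Check high-value combinations within 16 kg:
- #2+#3+#4: mass 6+2+3=11, value 13+20+28=61
- #3+#4+#5: mass 2+3+10=15, value 20+28+11=59
- #3+#4+#6: mass 2+3+6=11, value 20+28+9=57
- #1+#3+#4: mass 7+2+3=12, value 9+20+28=57
- #2+#4+#6: mass 6+3+6=15, value 13+28+9=50
Best: 61 sci.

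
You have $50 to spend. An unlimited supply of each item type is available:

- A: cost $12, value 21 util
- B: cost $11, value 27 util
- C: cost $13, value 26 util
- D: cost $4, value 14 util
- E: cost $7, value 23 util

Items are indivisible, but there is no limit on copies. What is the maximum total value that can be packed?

172 util

Best value-per-unit is D at 14/4; filling with it alone gives 12×14 = 168.
Optimal mix: 9×D + 2×E → cost 50, value 172.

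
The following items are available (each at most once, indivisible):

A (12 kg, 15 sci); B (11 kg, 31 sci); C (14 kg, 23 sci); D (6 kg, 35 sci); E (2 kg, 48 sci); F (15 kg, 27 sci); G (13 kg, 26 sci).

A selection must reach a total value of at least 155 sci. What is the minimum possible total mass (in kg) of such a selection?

44

Subsets with value ≥ 155, sorted by total mass:
- A+B+D+E+G: mass 44, value 155
- B+C+D+E+G: mass 46, value 163
Minimum mass: 44 kg.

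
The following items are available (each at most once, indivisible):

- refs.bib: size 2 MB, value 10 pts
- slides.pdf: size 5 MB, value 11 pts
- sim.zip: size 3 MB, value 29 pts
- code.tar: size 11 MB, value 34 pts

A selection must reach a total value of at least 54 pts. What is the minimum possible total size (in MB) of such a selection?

14

Subsets with value ≥ 54, sorted by total size:
- sim.zip+code.tar: size 14, value 63
- refs.bib+sim.zip+code.tar: size 16, value 73
- refs.bib+slides.pdf+code.tar: size 18, value 55
Minimum size: 14 MB.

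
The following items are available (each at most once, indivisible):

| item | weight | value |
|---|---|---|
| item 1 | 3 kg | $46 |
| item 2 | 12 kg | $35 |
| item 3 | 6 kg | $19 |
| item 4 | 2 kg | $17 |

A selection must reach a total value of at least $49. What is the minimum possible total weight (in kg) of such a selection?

5

Subsets with value ≥ 49, sorted by total weight:
- item 1+item 4: weight 5, value 63
- item 1+item 3: weight 9, value 65
Minimum weight: 5 kg.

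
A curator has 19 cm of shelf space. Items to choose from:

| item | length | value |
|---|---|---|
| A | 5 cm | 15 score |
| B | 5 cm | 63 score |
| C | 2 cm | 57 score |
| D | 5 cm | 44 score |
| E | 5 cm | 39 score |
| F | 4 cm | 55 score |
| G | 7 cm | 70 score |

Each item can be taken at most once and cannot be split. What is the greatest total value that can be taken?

245 score

Check high-value combinations within 19 cm:
- B+C+F+G: length 5+2+4+7=18, value 63+57+55+70=245
- B+C+D+G: length 5+2+5+7=19, value 63+57+44+70=234
- B+C+E+G: length 5+2+5+7=19, value 63+57+39+70=229
Best: 245 score.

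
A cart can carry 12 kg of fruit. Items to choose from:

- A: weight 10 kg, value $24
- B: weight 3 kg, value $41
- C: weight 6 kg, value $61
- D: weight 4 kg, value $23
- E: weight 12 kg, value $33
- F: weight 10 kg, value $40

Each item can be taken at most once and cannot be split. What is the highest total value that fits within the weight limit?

$102

This is a 0/1 knapsack; check combinations near the capacity.
- B+C: weight 3+6=9, value 41+61=102
- C+D: weight 6+4=10, value 61+23=84
- B+D: weight 3+4=7, value 41+23=64
- C: weight 6, value 61
- B: weight 3, value 41
Best: $102.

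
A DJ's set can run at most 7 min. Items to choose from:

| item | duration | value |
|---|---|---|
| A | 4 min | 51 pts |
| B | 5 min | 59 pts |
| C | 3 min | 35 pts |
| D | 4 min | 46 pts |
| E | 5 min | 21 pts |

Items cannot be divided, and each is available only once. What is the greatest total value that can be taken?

Check high-value combinations within 7 min:
- A+C: duration 4+3=7, value 51+35=86
- C+D: duration 3+4=7, value 35+46=81
- B: duration 5, value 59
- A: duration 4, value 51
Best: 86 pts.

86 pts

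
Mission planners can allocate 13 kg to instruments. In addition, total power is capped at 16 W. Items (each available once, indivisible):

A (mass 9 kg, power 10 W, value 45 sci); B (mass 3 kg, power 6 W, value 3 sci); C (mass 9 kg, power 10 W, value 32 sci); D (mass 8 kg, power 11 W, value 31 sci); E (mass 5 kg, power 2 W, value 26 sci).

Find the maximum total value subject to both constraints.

57 sci

Feasible sets respecting both limits:
- D+E: mass 13, power 13, value 57
- A+B: mass 12, power 16, value 48
- A: mass 9, power 10, value 45
- B+C: mass 12, power 16, value 35
Best: 57 sci.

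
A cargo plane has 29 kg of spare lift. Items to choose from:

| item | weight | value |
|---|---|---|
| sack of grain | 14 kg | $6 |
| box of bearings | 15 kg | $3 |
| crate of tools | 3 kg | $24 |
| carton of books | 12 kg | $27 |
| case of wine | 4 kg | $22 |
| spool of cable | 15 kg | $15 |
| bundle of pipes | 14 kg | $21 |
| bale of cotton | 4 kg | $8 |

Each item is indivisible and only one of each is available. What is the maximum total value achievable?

$81

This is a 0/1 knapsack; check combinations near the capacity.
- crate of tools+carton of books+case of wine+bale of cotton: weight 3+12+4+4=23, value 24+27+22+8=81
- crate of tools+case of wine+bundle of pipes+bale of cotton: weight 3+4+14+4=25, value 24+22+21+8=75
- crate of tools+carton of books+case of wine: weight 3+12+4=19, value 24+27+22=73
- crate of tools+carton of books+bundle of pipes: weight 3+12+14=29, value 24+27+21=72
- crate of tools+case of wine+spool of cable+bale of cotton: weight 3+4+15+4=26, value 24+22+15+8=69
Best: $81.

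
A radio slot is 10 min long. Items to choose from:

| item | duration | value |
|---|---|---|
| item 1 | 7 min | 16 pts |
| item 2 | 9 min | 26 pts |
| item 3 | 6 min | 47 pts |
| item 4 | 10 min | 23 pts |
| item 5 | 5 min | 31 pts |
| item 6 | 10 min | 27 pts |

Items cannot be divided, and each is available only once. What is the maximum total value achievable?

47 pts

Check high-value combinations within 10 min:
- item 3: duration 6, value 47
- item 5: duration 5, value 31
- item 6: duration 10, value 27
- item 2: duration 9, value 26
- item 4: duration 10, value 23
Best: 47 pts.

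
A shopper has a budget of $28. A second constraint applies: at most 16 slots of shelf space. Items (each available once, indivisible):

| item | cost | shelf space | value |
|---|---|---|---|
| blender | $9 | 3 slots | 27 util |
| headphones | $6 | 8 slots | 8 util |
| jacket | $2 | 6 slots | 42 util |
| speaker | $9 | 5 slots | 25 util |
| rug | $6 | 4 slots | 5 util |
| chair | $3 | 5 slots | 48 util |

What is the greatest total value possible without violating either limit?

117 util

Feasible sets respecting both limits:
- blender+jacket+chair: cost 14, shelf space 14, value 117
- jacket+speaker+chair: cost 14, shelf space 16, value 115
- blender+speaker+chair: cost 21, shelf space 13, value 100
Best: 117 util.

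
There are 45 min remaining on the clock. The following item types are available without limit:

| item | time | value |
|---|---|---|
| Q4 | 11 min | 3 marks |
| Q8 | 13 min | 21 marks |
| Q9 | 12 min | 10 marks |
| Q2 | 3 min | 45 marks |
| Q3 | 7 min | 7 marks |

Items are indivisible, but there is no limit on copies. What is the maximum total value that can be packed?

675 marks

Best value-per-unit is Q2 at 45/3, and filling with it alone uses time 15×3=45. No mix of the others beats 15×45 = 675.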